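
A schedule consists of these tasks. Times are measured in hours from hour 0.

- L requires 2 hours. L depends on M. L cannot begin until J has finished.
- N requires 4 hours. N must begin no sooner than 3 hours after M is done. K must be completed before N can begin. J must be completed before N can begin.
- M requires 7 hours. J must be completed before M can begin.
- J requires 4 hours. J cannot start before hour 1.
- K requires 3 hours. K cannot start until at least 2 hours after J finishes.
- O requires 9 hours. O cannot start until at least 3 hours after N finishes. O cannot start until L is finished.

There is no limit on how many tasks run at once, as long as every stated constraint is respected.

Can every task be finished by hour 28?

After its own release at hour 1, J can start at hour 1 and finishes at hour 5.
M cannot begin until J (finishes hour 5). It runs from hour 5 to 5 + 7 = hour 12.
L has to wait for M (finishes hour 12); J (finishes hour 5). The latest of these is hour 12, so L runs hour 12 to 12 + 2 = hour 14.
K waits on J (finishes hour 5, plus 2-hour gap → hour 7), so it starts at hour 7 and finishes at 7 + 3 = hour 10.
N cannot start until M (finishes hour 12, plus 3-hour gap → hour 15); K (finishes hour 10); J (finishes hour 5). The controlling bound is hour 15, so N finishes at 15 + 4 = hour 19.
O needs all of N (finishes hour 19, plus 3-hour gap → hour 22); L (finishes hour 14). That puts its earliest start at hour 22; it finishes at 22 + 9 = hour 31.
The earliest everything can be done is hour 31, which is after the deadline of 28, so it is not possible.

No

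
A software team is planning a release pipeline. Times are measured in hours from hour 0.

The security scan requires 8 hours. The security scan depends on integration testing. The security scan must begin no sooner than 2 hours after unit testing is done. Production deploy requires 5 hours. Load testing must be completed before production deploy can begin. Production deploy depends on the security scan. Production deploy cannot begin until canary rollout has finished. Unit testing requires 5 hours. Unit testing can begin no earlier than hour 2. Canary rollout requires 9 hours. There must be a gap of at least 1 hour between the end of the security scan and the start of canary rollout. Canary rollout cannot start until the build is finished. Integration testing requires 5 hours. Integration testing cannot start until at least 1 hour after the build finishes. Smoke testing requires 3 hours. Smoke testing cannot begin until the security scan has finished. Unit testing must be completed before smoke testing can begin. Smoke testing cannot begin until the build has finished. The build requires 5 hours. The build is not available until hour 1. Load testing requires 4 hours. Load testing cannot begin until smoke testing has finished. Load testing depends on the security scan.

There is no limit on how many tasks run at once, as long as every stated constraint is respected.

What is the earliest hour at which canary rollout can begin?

21

After its own release at hour 2, unit testing can start at hour 2 and finishes at hour 7.
After its own release at hour 1, the build can start at hour 1 and finishes at hour 6.
Integration testing cannot begin until the build (finishes hour 6, plus 1-hour gap → hour 7). It runs from hour 7 to 7 + 5 = hour 12.
The security scan cannot start until integration testing (finishes hour 12); unit testing (finishes hour 7, plus 2-hour gap → hour 9). The controlling bound is hour 12, so the security scan finishes at 12 + 8 = hour 20.
Canary rollout waits on the security scan (finishes hour 20, plus 1-hour gap → hour 21); the build (finishes hour 6). The latest of these is hour 21, which is the earliest canary rollout can start.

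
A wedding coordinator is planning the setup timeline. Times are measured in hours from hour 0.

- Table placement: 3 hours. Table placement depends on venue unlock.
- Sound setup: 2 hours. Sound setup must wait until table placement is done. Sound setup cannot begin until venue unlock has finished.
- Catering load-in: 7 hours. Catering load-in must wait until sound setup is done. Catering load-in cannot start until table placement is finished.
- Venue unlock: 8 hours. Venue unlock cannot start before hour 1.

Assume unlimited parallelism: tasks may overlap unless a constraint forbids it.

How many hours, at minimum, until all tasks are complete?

After its own release at hour 1, venue unlock can start at hour 1 and finishes at hour 9.
Table placement waits on venue unlock (finishes hour 9), so it starts at hour 9 and finishes at 9 + 3 = hour 12.
Sound setup cannot start until table placement (finishes hour 12); venue unlock (finishes hour 9). The controlling bound is hour 12, so sound setup finishes at 12 + 2 = hour 14.
Catering load-in has to wait for sound setup (finishes hour 14); table placement (finishes hour 12). The latest of these is hour 14, so catering load-in runs hour 14 to 14 + 7 = hour 21.
All tasks are finished once the last one completes. Finish times: Venue unlock at 9, Table placement at 12, Sound setup at 14, Catering load-in at 21. The latest is hour 21.

21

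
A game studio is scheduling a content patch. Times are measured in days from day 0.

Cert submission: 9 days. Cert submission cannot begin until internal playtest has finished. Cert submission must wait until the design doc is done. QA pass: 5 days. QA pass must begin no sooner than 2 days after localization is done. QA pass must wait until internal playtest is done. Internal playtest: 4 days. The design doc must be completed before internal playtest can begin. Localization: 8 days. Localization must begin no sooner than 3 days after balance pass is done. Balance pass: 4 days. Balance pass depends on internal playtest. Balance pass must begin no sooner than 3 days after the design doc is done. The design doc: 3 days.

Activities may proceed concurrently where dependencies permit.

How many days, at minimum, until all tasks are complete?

29

The design doc has no prerequisites, so it starts at day 0 and finishes at day 3.
Internal playtest waits on the design doc (finishes day 3), so it starts at day 3 and finishes at 3 + 4 = day 7.
For cert submission: internal playtest (finishes day 7); the design doc (finishes day 3). Taking the maximum gives a start of day 7, and it finishes at 7 + 9 = day 16.
For balance pass: internal playtest (finishes day 7); the design doc (finishes day 3, plus 3-day gap → day 6). Taking the maximum gives a start of day 7, and it finishes at 7 + 4 = day 11.
Localization waits on balance pass (finishes day 11, plus 3-day gap → day 14), so it starts at day 14 and finishes at 14 + 8 = day 22.
QA pass has to wait for localization (finishes day 22, plus 2-day gap → day 24); internal playtest (finishes day 7). The latest of these is day 24, so QA pass runs day 24 to 24 + 5 = day 29.
All tasks are finished once the last one completes. Finish times: The design doc at 3, Internal playtest at 7, Balance pass at 11, Localization at 22, QA pass at 29, Cert submission at 16. The latest is day 29.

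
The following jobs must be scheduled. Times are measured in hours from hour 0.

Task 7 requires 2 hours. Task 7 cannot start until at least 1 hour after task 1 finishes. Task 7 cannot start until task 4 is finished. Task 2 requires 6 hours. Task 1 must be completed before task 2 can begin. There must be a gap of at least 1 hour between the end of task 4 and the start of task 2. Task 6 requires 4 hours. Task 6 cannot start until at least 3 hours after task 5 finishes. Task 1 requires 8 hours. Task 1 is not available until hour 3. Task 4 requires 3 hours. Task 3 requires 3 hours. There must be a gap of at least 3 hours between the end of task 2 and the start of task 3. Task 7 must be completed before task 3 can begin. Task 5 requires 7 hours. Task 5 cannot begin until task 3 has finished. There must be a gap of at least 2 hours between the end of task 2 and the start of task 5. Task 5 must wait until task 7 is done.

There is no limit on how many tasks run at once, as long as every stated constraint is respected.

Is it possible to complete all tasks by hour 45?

Yes

Task 4 can start immediately at hour 0; it finishes at hour 3.
After its own release at hour 3, task 1 can start at hour 3 and finishes at hour 11.
Task 7 needs all of task 1 (finishes hour 11, plus 1-hour gap → hour 12); task 4 (finishes hour 3). That puts its earliest start at hour 12; it finishes at 12 + 2 = hour 14.
Task 2 needs all of task 1 (finishes hour 11); task 4 (finishes hour 3, plus 1-hour gap → hour 4). That puts its earliest start at hour 11; it finishes at 11 + 6 = hour 17.
Task 3 cannot start until task 2 (finishes hour 17, plus 3-hour gap → hour 20); task 7 (finishes hour 14). The controlling bound is hour 20, so task 3 finishes at 20 + 3 = hour 23.
For task 5: task 3 (finishes hour 23); task 2 (finishes hour 17, plus 2-hour gap → hour 19); task 7 (finishes hour 14). Taking the maximum gives a start of hour 23, and it finishes at 23 + 7 = hour 30.
Task 6 cannot begin until task 5 (finishes hour 30, plus 3-hour gap → hour 33). It runs from hour 33 to 33 + 4 = hour 37.
Every task is finished by hour 37, which is no later than the deadline of 45, so the schedule is feasible.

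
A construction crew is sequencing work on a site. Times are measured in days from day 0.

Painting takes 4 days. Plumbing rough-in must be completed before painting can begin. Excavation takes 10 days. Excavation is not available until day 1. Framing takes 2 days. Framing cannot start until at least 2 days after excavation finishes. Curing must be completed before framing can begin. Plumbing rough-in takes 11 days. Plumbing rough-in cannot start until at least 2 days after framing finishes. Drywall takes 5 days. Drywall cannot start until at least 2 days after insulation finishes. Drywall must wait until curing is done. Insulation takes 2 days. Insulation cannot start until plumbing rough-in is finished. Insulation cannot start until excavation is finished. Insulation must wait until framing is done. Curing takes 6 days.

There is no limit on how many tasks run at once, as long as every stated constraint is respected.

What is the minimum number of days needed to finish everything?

37

Nothing blocks curing, so it runs from day 0 to day 6.
Excavation waits on its own release at day 1, so it starts at day 1 and finishes at 1 + 10 = day 11.
For framing: excavation (finishes day 11, plus 2-day gap → day 13); curing (finishes day 6). Taking the maximum gives a start of day 13, and it finishes at 13 + 2 = day 15.
After framing (finishes day 15, plus 2-day gap → day 17), plumbing rough-in can start at day 17 and finishes at day 28.
Painting waits on plumbing rough-in (finishes day 28), so it starts at day 28 and finishes at 28 + 4 = day 32.
Insulation needs all of plumbing rough-in (finishes day 28); excavation (finishes day 11); framing (finishes day 15). That puts its earliest start at day 28; it finishes at 28 + 2 = day 30.
Drywall cannot start until insulation (finishes day 30, plus 2-day gap → day 32); curing (finishes day 6). The controlling bound is day 32, so drywall finishes at 32 + 5 = day 37.
All tasks are finished once the last one completes. Finish times: Excavation at 11, Curing at 6, Framing at 15, Plumbing rough-in at 28, Insulation at 30, Drywall at 37, Painting at 32. The latest is day 37.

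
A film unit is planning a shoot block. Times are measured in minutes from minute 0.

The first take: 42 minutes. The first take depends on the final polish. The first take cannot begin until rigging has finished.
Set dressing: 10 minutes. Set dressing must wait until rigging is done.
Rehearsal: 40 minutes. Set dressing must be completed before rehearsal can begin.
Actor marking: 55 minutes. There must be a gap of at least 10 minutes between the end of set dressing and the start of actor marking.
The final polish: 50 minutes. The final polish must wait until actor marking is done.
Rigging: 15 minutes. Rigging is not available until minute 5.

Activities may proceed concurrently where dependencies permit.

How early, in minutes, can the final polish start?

Rigging cannot begin until its own release at minute 5. It runs from minute 5 to 5 + 15 = minute 20.
Set dressing waits on rigging (finishes minute 20), so it starts at minute 20 and finishes at 20 + 10 = minute 30.
After set dressing (finishes minute 30, plus 10-minute gap → minute 40), actor marking can start at minute 40 and finishes at minute 95.
The final polish waits on actor marking (finishes minute 95), so the earliest it can start is minute 95.

95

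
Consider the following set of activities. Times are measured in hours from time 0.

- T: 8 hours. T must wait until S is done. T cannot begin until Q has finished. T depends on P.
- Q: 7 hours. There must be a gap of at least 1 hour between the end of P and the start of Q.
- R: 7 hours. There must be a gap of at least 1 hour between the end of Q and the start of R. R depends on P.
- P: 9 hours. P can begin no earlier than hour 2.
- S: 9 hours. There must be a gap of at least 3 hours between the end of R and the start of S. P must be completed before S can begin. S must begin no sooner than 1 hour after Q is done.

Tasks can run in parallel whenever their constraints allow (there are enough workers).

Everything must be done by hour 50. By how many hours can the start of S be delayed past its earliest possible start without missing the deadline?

P cannot begin until its own release at hour 2. It runs from hour 2 to 2 + 9 = hour 11.
Q cannot begin until P (finishes hour 11, plus 1-hour gap → hour 12). It runs from hour 12 to 12 + 7 = hour 19.
R has to wait for Q (finishes hour 19, plus 1-hour gap → hour 20); P (finishes hour 11). The latest of these is hour 20, so R runs hour 20 to 20 + 7 = hour 27.
S cannot start until R (finishes hour 27, plus 3-hour gap → hour 30); P (finishes hour 11); Q (finishes hour 19, plus 1-hour gap → hour 20). The controlling bound is hour 30, so S finishes at 30 + 9 = hour 39.

Working backward from the deadline:
To finish by hour 50, T (duration 8) must start no later than hour 42.
S has to be done before T (must start by hour 42). That means finishing by hour 42, i.e. starting by 42 − 9 = hour 33.
So S can start as early as hour 30 and as late as hour 33, giving 33 − 30 = 3 hours of slack.

3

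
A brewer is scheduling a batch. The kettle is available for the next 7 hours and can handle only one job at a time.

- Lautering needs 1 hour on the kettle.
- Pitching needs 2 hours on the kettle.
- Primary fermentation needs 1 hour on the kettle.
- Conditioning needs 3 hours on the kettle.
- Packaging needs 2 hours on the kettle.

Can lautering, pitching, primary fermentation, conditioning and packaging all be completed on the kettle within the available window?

No

Running back to back, the jobs need 1 + 2 + 1 + 3 + 2 = 9 hours on the kettle.
Since 9 > 7, they cannot all fit.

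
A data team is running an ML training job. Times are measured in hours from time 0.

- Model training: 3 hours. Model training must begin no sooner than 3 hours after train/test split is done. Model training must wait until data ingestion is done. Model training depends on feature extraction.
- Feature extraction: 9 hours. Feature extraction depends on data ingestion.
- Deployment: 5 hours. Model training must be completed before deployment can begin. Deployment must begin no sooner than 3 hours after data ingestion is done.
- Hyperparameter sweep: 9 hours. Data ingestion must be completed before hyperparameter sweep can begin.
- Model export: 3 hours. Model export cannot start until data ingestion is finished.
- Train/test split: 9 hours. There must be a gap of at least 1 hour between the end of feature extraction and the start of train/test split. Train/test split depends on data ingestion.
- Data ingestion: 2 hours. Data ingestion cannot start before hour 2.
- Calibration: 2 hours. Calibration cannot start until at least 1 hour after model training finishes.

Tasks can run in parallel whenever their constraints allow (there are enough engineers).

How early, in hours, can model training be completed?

After its own release at hour 2, data ingestion can start at hour 2 and finishes at hour 4.
After data ingestion (finishes hour 4), feature extraction can start at hour 4 and finishes at hour 13.
Train/test split needs all of feature extraction (finishes hour 13, plus 1-hour gap → hour 14); data ingestion (finishes hour 4). That puts its earliest start at hour 14; it finishes at 14 + 9 = hour 23.
Model training cannot start until train/test split (finishes hour 23, plus 3-hour gap → hour 26); data ingestion (finishes hour 4); feature extraction (finishes hour 13). The controlling bound is hour 26, so model training finishes at 26 + 3 = hour 29.

29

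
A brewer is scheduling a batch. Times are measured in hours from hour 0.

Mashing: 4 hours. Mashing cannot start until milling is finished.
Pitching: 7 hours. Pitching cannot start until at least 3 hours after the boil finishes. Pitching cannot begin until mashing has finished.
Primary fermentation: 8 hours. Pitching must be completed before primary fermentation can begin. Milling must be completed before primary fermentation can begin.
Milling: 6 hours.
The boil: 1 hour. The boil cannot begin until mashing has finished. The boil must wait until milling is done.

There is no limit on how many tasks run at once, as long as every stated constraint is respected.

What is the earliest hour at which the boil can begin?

Nothing blocks milling, so it runs from hour 0 to hour 6.
After milling (finishes hour 6), mashing can start at hour 6 and finishes at hour 10.
The boil waits on mashing (finishes hour 10); milling (finishes hour 6). The latest of these is hour 10, which is the earliest the boil can start.

10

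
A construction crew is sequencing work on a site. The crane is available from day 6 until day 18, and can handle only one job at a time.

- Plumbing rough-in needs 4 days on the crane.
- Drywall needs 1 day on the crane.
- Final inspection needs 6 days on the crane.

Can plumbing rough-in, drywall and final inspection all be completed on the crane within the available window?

Yes

The crane window is 18 − 6 = 12 days.
Running back to back, the jobs need 4 + 1 + 6 = 11 days on the crane.
Since 11 ≤ 12, they fit within the window.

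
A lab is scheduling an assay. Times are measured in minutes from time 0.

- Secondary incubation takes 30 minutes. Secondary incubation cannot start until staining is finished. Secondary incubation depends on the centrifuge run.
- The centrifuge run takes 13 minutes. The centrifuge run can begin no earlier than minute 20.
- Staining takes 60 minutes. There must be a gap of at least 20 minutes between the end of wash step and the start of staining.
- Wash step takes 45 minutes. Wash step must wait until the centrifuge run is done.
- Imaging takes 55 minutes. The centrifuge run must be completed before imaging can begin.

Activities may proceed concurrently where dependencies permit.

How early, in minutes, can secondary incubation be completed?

The centrifuge run waits on its own release at minute 20, so it starts at minute 20 and finishes at 20 + 13 = minute 33.
After the centrifuge run (finishes minute 33), wash step can start at minute 33 and finishes at minute 78.
After wash step (finishes minute 78, plus 20-minute gap → minute 98), staining can start at minute 98 and finishes at minute 158.
For secondary incubation: staining (finishes minute 158); the centrifuge run (finishes minute 33). Taking the maximum gives a start of minute 158, and it finishes at 158 + 30 = minute 188.

188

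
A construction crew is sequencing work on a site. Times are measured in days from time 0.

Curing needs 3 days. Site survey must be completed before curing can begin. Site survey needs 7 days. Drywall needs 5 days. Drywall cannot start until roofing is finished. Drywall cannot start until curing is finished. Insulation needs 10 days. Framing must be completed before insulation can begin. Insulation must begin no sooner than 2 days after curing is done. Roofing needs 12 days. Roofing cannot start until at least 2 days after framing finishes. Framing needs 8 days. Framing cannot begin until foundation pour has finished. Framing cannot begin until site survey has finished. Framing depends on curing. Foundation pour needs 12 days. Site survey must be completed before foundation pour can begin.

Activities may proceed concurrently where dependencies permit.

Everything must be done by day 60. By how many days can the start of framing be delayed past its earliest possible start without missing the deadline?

14

Nothing blocks site survey, so it runs from day 0 to day 7.
Curing cannot begin until site survey (finishes day 7). It runs from day 7 to 7 + 3 = day 10.
Foundation pour cannot begin until site survey (finishes day 7). It runs from day 7 to 7 + 12 = day 19.
Framing needs all of foundation pour (finishes day 19); site survey (finishes day 7); curing (finishes day 10). That puts its earliest start at day 19; it finishes at 19 + 8 = day 27.

Working backward from the deadline:
Drywall has no dependents, so it just needs to finish by day 60. Starting by 60 − 5 = day 55 achieves that.
Roofing must finish before drywall (must start by day 55). With a 12-day duration, roofing must start by 55 − 12 = day 43.
To finish by day 60, insulation (duration 10) must start no later than day 50.
Framing must finish in time for roofing (must start by day 43, minus 2-day gap → day 41); insulation (must start by day 50). The tightest is day 41, so framing must start by 41 − 8 = day 33.
So framing can start as early as day 19 and as late as day 33, giving 33 − 19 = 14 days of slack.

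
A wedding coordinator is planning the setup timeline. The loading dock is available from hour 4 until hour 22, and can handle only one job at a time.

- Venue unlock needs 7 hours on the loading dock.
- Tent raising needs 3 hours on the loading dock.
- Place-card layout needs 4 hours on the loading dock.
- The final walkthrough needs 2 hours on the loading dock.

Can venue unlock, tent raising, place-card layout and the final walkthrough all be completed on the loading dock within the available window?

Yes

The loading dock window is 22 − 4 = 18 hours.
Running back to back, the jobs need 7 + 3 + 4 + 2 = 16 hours on the loading dock.
Since 16 ≤ 18, they fit within the window.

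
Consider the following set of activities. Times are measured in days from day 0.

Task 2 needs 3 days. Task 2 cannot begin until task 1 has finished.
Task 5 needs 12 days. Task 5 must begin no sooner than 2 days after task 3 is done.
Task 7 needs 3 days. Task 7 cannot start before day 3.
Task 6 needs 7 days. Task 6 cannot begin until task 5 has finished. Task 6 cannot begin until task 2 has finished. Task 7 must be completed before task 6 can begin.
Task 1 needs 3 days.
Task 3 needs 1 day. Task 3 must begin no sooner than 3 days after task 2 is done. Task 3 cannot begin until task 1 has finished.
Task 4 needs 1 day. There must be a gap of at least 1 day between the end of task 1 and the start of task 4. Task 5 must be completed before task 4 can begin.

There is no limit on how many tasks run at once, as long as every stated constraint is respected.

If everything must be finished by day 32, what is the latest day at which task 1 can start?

1

Task 4 must finish by day 32; it takes 1 day, so it must start by 32 − 1 = day 31.
Task 6 has no dependents, so it just needs to finish by day 32. Starting by 32 − 7 = day 25 achieves that.
Task 5 feeds task 4 (must start by day 31); task 6 (must start by day 25). Taking the minimum, task 5 must finish by day 25 and start by 25 − 12 = day 13.
Since task 5 (must start by day 13, minus 2-day gap → day 11) depends on it, task 3 must finish by day 11. Backing off its 1-day duration gives a latest start of day 10.
Task 2 must finish in time for task 3 (must start by day 10, minus 3-day gap → day 7); task 6 (must start by day 25). The tightest is day 7, so task 2 must start by 7 − 3 = day 4.
Task 1 has several dependents: task 2 (must start by day 4); task 3 (must start by day 10); task 4 (must start by day 31, minus 1-day gap → day 30). The earliest of those limits is day 4, so task 1 must start by 4 − 3 = day 1.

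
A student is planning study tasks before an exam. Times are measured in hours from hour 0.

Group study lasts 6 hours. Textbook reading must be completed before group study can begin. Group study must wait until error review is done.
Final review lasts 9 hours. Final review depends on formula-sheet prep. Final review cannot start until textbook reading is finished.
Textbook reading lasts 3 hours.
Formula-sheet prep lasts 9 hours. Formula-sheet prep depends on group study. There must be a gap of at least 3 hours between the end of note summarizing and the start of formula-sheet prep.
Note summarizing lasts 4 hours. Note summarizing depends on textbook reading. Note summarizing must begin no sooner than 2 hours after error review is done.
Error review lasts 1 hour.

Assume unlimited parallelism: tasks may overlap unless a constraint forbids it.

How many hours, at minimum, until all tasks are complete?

28

Nothing blocks error review, so it runs from hour 0 to hour 1.
Textbook reading can start immediately at hour 0; it finishes at hour 3.
Note summarizing needs all of textbook reading (finishes hour 3); error review (finishes hour 1, plus 2-hour gap → hour 3). That puts its earliest start at hour 3; it finishes at 3 + 4 = hour 7.
For group study: textbook reading (finishes hour 3); error review (finishes hour 1). Taking the maximum gives a start of hour 3, and it finishes at 3 + 6 = hour 9.
For formula-sheet prep: group study (finishes hour 9); note summarizing (finishes hour 7, plus 3-hour gap → hour 10). Taking the maximum gives a start of hour 10, and it finishes at 10 + 9 = hour 19.
Final review has to wait for formula-sheet prep (finishes hour 19); textbook reading (finishes hour 3). The latest of these is hour 19, so final review runs hour 19 to 19 + 9 = hour 28.
All tasks are finished once the last one completes. Finish times: Textbook reading at 3, Error review at 1, Group study at 9, Note summarizing at 7, Formula-sheet prep at 19, Final review at 28. The latest is hour 28.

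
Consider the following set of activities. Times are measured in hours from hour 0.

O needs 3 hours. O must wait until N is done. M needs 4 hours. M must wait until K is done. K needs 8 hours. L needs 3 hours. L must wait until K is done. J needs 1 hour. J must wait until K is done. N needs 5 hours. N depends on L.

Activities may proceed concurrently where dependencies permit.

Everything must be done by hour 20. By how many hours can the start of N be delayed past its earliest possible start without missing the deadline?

K can start immediately at hour 0; it finishes at hour 8.
After K (finishes hour 8), L can start at hour 8 and finishes at hour 11.
After L (finishes hour 11), N can start at hour 11 and finishes at hour 16.

Working backward from the deadline:
To finish by hour 20, O (duration 3) must start no later than hour 17.
N must finish before O (must start by hour 17). With a 5-hour duration, N must start by 17 − 5 = hour 12.
So N can start as early as hour 11 and as late as hour 12, giving 12 − 11 = 1 hour of slack.

1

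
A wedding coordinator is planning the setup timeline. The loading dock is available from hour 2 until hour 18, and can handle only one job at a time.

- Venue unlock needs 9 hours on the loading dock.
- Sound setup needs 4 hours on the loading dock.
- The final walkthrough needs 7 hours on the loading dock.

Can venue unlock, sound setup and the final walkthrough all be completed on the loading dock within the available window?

The loading dock window is 18 − 2 = 16 hours.
Running back to back, the jobs need 9 + 4 + 7 = 20 hours on the loading dock.
Since 20 > 16, they cannot all fit.

No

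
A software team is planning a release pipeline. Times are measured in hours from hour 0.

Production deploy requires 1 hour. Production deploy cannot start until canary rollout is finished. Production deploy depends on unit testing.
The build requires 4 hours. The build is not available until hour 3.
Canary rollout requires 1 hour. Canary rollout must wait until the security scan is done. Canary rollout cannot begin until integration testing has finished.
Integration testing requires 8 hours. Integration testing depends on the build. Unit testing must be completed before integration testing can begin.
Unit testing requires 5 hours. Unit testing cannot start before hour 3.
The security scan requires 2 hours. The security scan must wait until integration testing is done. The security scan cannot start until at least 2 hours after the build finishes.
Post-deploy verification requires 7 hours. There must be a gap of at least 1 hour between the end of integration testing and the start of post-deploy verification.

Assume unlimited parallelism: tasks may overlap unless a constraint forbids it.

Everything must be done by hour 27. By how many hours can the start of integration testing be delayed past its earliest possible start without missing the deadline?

3

Unit testing cannot begin until its own release at hour 3. It runs from hour 3 to 3 + 5 = hour 8.
The build cannot begin until its own release at hour 3. It runs from hour 3 to 3 + 4 = hour 7.
Integration testing cannot start until the build (finishes hour 7); unit testing (finishes hour 8). The controlling bound is hour 8, so integration testing finishes at 8 + 8 = hour 16.

Working backward from the deadline:
Nothing follows production deploy; the deadline of hour 27 is its only limit. It must start by 27 − 1 = hour 26.
Since production deploy (must start by hour 26) depends on it, canary rollout must finish by hour 26. Backing off its 1-hour duration gives a latest start of hour 25.
The security scan feeds into canary rollout (must start by hour 25); so the security scan must finish by hour 25 and therefore start by hour 23.
Post-deploy verification must finish by hour 27; it takes 7 hours, so it must start by 27 − 7 = hour 20.
For integration testing: the security scan (must start by hour 23); canary rollout (must start by hour 25); post-deploy verification (must start by hour 20, minus 1-hour gap → hour 19). The most restrictive is hour 19; with an 8-hour duration, integration testing must start by hour 11.
So integration testing can start as early as hour 8 and as late as hour 11, giving 11 − 8 = 3 hours of slack.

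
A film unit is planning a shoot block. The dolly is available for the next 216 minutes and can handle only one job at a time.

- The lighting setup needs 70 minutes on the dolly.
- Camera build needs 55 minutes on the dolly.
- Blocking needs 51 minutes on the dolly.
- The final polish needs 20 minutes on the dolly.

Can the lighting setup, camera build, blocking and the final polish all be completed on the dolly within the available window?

Yes

Running back to back, the jobs need 70 + 55 + 51 + 20 = 196 minutes on the dolly.
Since 196 ≤ 216, they fit within the window.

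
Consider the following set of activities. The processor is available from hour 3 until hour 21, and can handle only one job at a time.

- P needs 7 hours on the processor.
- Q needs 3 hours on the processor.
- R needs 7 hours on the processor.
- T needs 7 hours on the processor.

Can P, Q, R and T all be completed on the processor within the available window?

No

The processor window is 21 − 3 = 18 hours.
Running back to back, the jobs need 7 + 3 + 7 + 7 = 24 hours on the processor.
Since 24 > 18, they cannot all fit.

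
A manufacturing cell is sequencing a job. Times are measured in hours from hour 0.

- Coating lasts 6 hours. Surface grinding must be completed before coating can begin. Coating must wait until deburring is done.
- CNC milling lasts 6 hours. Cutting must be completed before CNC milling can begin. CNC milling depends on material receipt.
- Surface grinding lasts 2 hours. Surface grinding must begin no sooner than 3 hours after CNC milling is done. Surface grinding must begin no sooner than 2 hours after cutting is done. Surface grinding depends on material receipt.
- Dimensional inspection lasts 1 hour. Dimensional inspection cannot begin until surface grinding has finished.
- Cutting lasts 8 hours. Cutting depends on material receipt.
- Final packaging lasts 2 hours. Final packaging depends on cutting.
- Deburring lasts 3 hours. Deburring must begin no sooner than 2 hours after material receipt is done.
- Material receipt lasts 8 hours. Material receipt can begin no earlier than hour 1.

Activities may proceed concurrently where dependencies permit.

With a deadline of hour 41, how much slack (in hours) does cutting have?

Material receipt cannot begin until its own release at hour 1. It runs from hour 1 to 1 + 8 = hour 9.
Cutting waits on material receipt (finishes hour 9), so it starts at hour 9 and finishes at 9 + 8 = hour 17.

Working backward from the deadline:
Dimensional inspection must finish by hour 41; it takes 1 hour, so it must start by 41 − 1 = hour 40.
Coating must finish by hour 41; it takes 6 hours, so it must start by 41 − 6 = hour 35.
Surface grinding has several dependents: dimensional inspection (must start by hour 40); coating (must start by hour 35). The earliest of those limits is hour 35, so surface grinding must start by 35 − 2 = hour 33.
CNC milling must finish before surface grinding (must start by hour 33, minus 3-hour gap → hour 30). With a 6-hour duration, CNC milling must start by 30 − 6 = hour 24.
Nothing follows final packaging; the deadline of hour 41 is its only limit. It must start by 41 − 2 = hour 39.
Cutting feeds CNC milling (must start by hour 24); surface grinding (must start by hour 33, minus 2-hour gap → hour 31); final packaging (must start by hour 39). Taking the minimum, cutting must finish by hour 24 and start by 24 − 8 = hour 16.
So cutting can start as early as hour 9 and as late as hour 16, giving 16 − 9 = 7 hours of slack.

7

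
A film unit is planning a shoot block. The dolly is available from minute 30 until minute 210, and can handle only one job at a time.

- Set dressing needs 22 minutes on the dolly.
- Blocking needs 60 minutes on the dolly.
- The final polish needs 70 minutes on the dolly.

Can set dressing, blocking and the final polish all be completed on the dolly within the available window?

The dolly window is 210 − 30 = 180 minutes.
Running back to back, the jobs need 22 + 60 + 70 = 152 minutes on the dolly.
Since 152 ≤ 180, they fit within the window.

Yes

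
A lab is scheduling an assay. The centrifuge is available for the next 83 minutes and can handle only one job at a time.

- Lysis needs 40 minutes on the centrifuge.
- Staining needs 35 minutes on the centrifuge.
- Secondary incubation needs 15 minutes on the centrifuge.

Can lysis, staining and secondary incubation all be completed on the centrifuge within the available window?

No

Running back to back, the jobs need 40 + 35 + 15 = 90 minutes on the centrifuge.
Since 90 > 83, they cannot all fit.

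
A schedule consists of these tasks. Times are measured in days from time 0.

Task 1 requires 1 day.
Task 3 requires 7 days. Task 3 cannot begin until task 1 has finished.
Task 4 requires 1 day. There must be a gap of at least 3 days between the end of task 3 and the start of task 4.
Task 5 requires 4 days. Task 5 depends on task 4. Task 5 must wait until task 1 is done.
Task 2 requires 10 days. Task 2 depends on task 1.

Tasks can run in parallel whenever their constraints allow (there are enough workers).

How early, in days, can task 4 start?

Task 1 has no prerequisites, so it starts at day 0 and finishes at day 1.
Task 3 cannot begin until task 1 (finishes day 1). It runs from day 1 to 1 + 7 = day 8.
Task 4 waits on task 3 (finishes day 8, plus 3-day gap → day 11), so the earliest it can start is day 11.

11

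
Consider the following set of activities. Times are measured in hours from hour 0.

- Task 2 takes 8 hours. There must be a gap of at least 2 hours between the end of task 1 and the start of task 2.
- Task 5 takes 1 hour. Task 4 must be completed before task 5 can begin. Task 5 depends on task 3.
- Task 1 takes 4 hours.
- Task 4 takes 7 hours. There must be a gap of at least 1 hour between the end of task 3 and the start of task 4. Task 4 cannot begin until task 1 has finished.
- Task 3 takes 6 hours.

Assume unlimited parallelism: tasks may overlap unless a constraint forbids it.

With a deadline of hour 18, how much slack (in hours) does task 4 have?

Task 3 can start immediately at hour 0; it finishes at hour 6.
Nothing blocks task 1, so it runs from hour 0 to hour 4.
For task 4: task 3 (finishes hour 6, plus 1-hour gap → hour 7); task 1 (finishes hour 4). Taking the maximum gives a start of hour 7, and it finishes at 7 + 7 = hour 14.

Working backward from the deadline:
Task 5 has no dependents, so it just needs to finish by hour 18. Starting by 18 − 1 = hour 17 achieves that.
Task 4 must finish before task 5 (must start by hour 17). With a 7-hour duration, task 4 must start by 17 − 7 = hour 10.
So task 4 can start as early as hour 7 and as late as hour 10, giving 10 − 7 = 3 hours of slack.

3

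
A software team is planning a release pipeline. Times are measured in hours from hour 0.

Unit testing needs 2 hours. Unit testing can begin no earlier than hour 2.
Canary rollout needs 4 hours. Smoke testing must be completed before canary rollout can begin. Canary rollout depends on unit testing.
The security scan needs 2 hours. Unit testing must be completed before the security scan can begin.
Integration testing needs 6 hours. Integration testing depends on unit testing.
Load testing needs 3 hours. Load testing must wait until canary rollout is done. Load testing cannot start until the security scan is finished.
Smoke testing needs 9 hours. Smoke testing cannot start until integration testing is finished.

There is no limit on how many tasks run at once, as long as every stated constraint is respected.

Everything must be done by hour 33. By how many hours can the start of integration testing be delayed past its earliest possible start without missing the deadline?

Unit testing waits on its own release at hour 2, so it starts at hour 2 and finishes at 2 + 2 = hour 4.
Integration testing cannot begin until unit testing (finishes hour 4). It runs from hour 4 to 4 + 6 = hour 10.

Working backward from the deadline:
Load testing has no dependents, so it just needs to finish by hour 33. Starting by 33 − 3 = hour 30 achieves that.
Canary rollout feeds into load testing (must start by hour 30); so canary rollout must finish by hour 30 and therefore start by hour 26.
Smoke testing has to be done before canary rollout (must start by hour 26). That means finishing by hour 26, i.e. starting by 26 − 9 = hour 17.
Since smoke testing (must start by hour 17) depends on it, integration testing must finish by hour 17. Backing off its 6-hour duration gives a latest start of hour 11.
So integration testing can start as early as hour 4 and as late as hour 11, giving 11 − 4 = 7 hours of slack.

7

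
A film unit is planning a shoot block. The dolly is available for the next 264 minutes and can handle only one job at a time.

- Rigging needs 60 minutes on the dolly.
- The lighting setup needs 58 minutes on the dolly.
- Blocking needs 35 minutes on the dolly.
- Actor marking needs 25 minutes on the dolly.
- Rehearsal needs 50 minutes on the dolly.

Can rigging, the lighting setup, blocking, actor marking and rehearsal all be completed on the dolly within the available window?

Yes

Running back to back, the jobs need 60 + 58 + 35 + 25 + 50 = 228 minutes on the dolly.
Since 228 ≤ 264, they fit within the window.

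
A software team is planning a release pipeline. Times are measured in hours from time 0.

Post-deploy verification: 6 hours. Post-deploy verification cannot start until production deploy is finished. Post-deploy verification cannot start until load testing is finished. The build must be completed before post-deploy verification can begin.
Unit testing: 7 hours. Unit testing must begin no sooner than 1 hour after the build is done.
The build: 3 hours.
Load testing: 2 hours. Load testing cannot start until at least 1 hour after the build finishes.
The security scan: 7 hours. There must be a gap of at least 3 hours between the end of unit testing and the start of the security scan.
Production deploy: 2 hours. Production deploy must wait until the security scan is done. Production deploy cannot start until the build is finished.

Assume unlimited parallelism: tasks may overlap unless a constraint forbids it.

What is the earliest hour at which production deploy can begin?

21

Nothing blocks the build, so it runs from hour 0 to hour 3.
Unit testing waits on the build (finishes hour 3, plus 1-hour gap → hour 4), so it starts at hour 4 and finishes at 4 + 7 = hour 11.
After unit testing (finishes hour 11, plus 3-hour gap → hour 14), the security scan can start at hour 14 and finishes at hour 21.
Production deploy waits on the security scan (finishes hour 21); the build (finishes hour 3). The latest of these is hour 21, which is the earliest production deploy can start.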